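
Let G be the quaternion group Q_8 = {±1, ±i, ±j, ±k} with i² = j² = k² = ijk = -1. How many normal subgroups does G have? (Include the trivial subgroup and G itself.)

G has 6 subgroups. Checking conjugation-invariance by order — order 1: 1/1 normal; order 2: 1/1 normal; order 4: 3/3 normal; order 8: 1/1 normal.
Total normal subgroups: 6.

6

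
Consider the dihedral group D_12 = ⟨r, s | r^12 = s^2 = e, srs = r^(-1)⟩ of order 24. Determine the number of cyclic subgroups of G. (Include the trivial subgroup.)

Each element a generates a cyclic subgroup ⟨a⟩; distinct elements may generate the same one (a cyclic group of order d has φ(d) generators).
Cyclic subgroups by order — order 1: 1; order 2: 13; order 3: 1; order 4: 1; order 6: 1; order 12: 1.
Total: 18.

18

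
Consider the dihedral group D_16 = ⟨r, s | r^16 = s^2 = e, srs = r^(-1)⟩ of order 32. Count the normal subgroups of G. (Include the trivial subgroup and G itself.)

8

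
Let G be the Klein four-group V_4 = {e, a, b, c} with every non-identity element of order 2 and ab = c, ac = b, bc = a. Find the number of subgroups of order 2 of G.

|G| = 4 and 2 | 4, so subgroups of order 2 are possible by Lagrange.
The subgroups of order 2 are: {e, a}; {e, b}; {e, c}.
So G has 3 subgroups of order 2.

3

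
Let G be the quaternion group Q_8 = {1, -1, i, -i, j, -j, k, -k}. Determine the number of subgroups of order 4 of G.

3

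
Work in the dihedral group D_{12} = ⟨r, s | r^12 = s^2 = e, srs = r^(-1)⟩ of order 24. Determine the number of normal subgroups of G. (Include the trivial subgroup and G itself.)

9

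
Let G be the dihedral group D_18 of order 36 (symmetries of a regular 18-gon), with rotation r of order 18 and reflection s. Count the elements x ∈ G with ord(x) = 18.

6

The elements of order 18 are: r, r^5, r^7, r^11, r^13, r^17.
That's 6.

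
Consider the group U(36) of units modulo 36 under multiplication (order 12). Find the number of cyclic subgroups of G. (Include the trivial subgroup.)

Group the elements of G by the cyclic subgroup they generate; each cyclic subgroup of order d accounts for φ(d) elements.
Cyclic subgroups by order — order 1: 1; order 2: 3; order 3: 1; order 6: 3.
Total: 8.

8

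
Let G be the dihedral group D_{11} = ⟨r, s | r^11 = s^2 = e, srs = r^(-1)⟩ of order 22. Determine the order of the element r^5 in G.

Computing powers of r^5: the smallest k with (r^5)^k = e is k = 11.

11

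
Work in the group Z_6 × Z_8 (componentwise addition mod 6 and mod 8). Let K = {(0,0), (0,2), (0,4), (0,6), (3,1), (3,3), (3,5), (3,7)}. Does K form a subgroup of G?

Yes

|K| = 8 divides |G| = 48, consistent with Lagrange.
K contains the identity, every element's inverse is in K, and K is closed under +: it is a subgroup.
In fact K = ⟨(3,1)⟩.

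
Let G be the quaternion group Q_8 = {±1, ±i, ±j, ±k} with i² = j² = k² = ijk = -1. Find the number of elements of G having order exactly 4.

The elements of order 4 are: i, -i, j, -j, k, -k.
That's 6.

6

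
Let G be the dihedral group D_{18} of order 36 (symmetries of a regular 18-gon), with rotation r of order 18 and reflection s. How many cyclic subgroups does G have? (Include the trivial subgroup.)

24

Group the elements of G by the cyclic subgroup they generate; each cyclic subgroup of order d accounts for φ(d) elements.
Cyclic subgroups by order — order 1: 1; order 2: 19; order 3: 1; order 6: 1; order 9: 1; order 18: 1.
Total: 24.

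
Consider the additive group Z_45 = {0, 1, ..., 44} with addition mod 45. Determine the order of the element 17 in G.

In Z_45, the order of an element a is n/gcd(a, n).
gcd(17, 45) = 1, so |⟨17⟩| = 45/1 = 45.

45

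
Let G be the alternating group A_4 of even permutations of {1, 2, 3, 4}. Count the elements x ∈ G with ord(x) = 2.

The elements of order 2 are: (1 2)(3 4), (1 3)(2 4), (1 4)(2 3).
That's 3.

3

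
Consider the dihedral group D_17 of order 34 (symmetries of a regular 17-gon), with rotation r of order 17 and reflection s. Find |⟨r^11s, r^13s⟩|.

34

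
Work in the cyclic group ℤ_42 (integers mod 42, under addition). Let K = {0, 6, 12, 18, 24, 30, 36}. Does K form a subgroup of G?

Yes

|K| = 7 divides |G| = 42, consistent with Lagrange.
K contains the identity, every element's inverse is in K, and K is closed under +: it is a subgroup.
In fact K = ⟨18⟩.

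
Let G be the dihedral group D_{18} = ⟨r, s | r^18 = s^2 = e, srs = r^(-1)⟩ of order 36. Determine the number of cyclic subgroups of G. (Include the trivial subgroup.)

24

A cyclic subgroup of order d is generated by each of its φ(d) elements of order d, so the cyclic subgroups of order d number (#elements of order d)/φ(d).
Cyclic subgroups by order — order 1: 1; order 2: 19; order 3: 1; order 6: 1; order 9: 1; order 18: 1.
Total: 24.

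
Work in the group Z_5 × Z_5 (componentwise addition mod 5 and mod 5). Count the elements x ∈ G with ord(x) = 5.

An element (a,b) has order lcm(ord(a), ord(b)); count pairs with lcm equal to 5.
Enumerating gives 24 such elements.

24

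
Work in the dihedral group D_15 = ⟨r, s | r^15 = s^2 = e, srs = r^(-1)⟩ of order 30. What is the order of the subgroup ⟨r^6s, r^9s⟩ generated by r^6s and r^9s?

10

|⟨r^6s⟩| = 2 and |⟨r^9s⟩| = 2, so |H| is a multiple of lcm(2, 2) = 2 and divides |G| = 30.
Closing under the operation: H = {e, r^3, r^6, r^9, r^12, s, r^3s, r^6s, r^9s, r^12s}, so |H| = 10.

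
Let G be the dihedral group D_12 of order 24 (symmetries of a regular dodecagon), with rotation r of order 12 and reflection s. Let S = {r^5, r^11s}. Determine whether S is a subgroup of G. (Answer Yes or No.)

The identity e ∉ S, so S is not a subgroup.

No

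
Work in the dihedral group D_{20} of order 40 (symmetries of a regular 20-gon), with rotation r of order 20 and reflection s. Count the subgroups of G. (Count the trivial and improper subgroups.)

48

|G| = 40, so by Lagrange every subgroup order divides 40. Divisors: 1, 2, 4, 5, 8, 10, 20, 40.
Subgroups by order — order 1: 1; order 2: 21; order 4: 11; order 5: 1; order 8: 5; order 10: 5; order 20: 3; order 40: 1.
Total: 1 + 21 + 11 + 1 + 5 + 5 + 3 + 1 = 48.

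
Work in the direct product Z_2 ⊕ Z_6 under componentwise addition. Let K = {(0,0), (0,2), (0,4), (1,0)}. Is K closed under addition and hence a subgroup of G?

Closure fails: (0,2) + (1,0) = (1,2) ∉ K. So K is not a subgroup.

No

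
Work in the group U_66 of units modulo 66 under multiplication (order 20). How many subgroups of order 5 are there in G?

1

|G| = 20 and 5 | 20, so subgroups of order 5 are possible by Lagrange.
The subgroups of order 5 are: {1, 25, 31, 37, 49}.
So G has 1 subgroup of order 5.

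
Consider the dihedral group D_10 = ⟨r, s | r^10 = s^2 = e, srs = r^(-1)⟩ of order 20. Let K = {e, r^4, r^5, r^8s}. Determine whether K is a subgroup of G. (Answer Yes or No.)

No

r^4 ∈ K but its inverse r^6 ∉ K, so K is not a subgroup.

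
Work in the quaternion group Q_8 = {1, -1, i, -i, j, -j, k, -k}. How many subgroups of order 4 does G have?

|G| = 8 and 4 | 8, so subgroups of order 4 are possible by Lagrange.
The subgroups of order 4 are: {1, -1, i, -i}; {1, -1, j, -j}; {1, -1, k, -k}.
So G has 3 subgroups of order 4.

3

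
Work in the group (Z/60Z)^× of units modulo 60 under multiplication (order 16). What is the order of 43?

4

Compute successive powers of 43 mod 60: 43, 49, 7, 1; 43^4 ≡ 1 (mod 60).
So |⟨43⟩| = 4.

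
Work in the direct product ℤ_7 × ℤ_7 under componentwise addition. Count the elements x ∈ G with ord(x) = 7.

48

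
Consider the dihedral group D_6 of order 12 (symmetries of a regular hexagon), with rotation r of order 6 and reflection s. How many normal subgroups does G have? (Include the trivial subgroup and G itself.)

G has 16 subgroups. Checking conjugation-invariance by order — order 1: 1/1 normal; order 2: 1/7 normal; order 3: 1/1 normal; order 4: 0/3 normal; order 6: 3/3 normal; order 12: 1/1 normal.
Total normal subgroups: 7.

7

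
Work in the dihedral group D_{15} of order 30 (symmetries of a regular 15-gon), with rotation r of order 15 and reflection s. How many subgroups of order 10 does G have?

|G| = 30 and 10 | 30, so subgroups of order 10 are possible by Lagrange.
The subgroups of order 10 are: {e, r^3, r^6, r^9, r^12, rs, r^4s, r^7s, r^10s, r^13s}; {e, r^3, r^6, r^9, r^12, r^2s, r^5s, r^8s, r^11s, r^14s}; {e, r^3, r^6, r^9, r^12, s, r^3s, r^6s, r^9s, r^12s}.
So G has 3 subgroups of order 10.

3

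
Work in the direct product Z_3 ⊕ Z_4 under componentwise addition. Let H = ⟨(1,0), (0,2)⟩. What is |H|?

6

|⟨(1,0)⟩| = 3 and |⟨(0,2)⟩| = 2, so |H| is a multiple of lcm(3, 2) = 6 and divides |G| = 12.
Closing under the operation: H = {(0,0), (0,2), (1,0), (1,2), (2,0), (2,2)}, so |H| = 6.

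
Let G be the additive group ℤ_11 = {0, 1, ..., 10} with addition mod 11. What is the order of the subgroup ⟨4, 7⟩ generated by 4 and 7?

|⟨4⟩| = 11 and |⟨7⟩| = 11, so |H| is a multiple of lcm(11, 11) = 11 and divides |G| = 11.
Closing {4, 7} under the group operation gives all of G, so |H| = 11.

11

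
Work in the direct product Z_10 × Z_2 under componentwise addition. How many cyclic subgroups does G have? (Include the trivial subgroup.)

Group the elements of G by the cyclic subgroup they generate; each cyclic subgroup of order d accounts for φ(d) elements.
Cyclic subgroups by order — order 1: 1; order 2: 3; order 5: 1; order 10: 3.
Total: 8.

8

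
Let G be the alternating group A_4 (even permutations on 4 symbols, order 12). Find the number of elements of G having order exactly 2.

The elements of order 2 are: (1 2)(3 4), (1 3)(2 4), (1 4)(2 3).
That's 3.

3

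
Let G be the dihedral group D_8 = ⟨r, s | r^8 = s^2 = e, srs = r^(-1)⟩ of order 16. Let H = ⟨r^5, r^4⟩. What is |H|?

8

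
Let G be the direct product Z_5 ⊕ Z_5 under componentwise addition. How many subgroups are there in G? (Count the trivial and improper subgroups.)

|G| = 25, so by Lagrange every subgroup order divides 25. Divisors: 1, 5, 25.
Subgroups by order — order 1: 1; order 5: 6; order 25: 1.
Total: 1 + 6 + 1 = 8.

8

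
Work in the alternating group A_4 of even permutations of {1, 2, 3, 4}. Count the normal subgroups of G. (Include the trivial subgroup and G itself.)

G has 10 subgroups. Checking conjugation-invariance by order — order 1: 1/1 normal; order 2: 0/3 normal; order 3: 0/4 normal; order 4: 1/1 normal; order 12: 1/1 normal.
Total normal subgroups: 3.

3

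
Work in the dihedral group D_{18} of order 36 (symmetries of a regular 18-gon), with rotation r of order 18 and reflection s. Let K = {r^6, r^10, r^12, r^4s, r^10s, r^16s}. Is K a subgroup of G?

The identity e ∉ K, so K is not a subgroup.

No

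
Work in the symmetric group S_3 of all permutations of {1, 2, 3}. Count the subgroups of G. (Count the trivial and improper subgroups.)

6

|G| = 6, so by Lagrange every subgroup order divides 6. Divisors: 1, 2, 3, 6.
Subgroups by order — order 1: 1; order 2: 3; order 3: 1; order 6: 1.
Total: 1 + 3 + 1 + 1 = 6.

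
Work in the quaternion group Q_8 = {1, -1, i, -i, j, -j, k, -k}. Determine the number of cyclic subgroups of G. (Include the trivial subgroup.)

5

Each element a generates a cyclic subgroup ⟨a⟩; distinct elements may generate the same one (a cyclic group of order d has φ(d) generators).
Cyclic subgroups by order — order 1: 1; order 2: 1; order 4: 3.
Total: 5.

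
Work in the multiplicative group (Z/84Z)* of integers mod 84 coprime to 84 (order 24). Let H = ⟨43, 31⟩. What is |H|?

12

|⟨43⟩| = 2 and |⟨31⟩| = 6, so |H| is a multiple of lcm(2, 6) = 6 and divides |G| = 24.
Closing under the operation: H = {1, 13, 19, 25, 31, 37, 43, 55, 61, 67, 73, 79}, so |H| = 12.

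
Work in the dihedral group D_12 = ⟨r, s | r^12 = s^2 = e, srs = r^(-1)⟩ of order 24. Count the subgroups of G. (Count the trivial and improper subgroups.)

34

|G| = 24, so by Lagrange every subgroup order divides 24. Divisors: 1, 2, 3, 4, 6, 8, 12, 24.
Subgroups by order — order 1: 1; order 2: 13; order 3: 1; order 4: 7; order 6: 5; order 8: 3; order 12: 3; order 24: 1.
Total: 1 + 13 + 1 + 7 + 5 + 3 + 3 + 1 = 34.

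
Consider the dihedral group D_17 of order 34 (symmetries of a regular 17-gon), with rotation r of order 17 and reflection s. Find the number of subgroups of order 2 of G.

|G| = 34 and 2 | 34, so subgroups of order 2 are possible by Lagrange.
The subgroups of order 2 are: {e, r^10s}; {e, r^11s}; {e, r^12s}; {e, r^13s}; … (17 in all).
So G has 17 subgroups of order 2.

17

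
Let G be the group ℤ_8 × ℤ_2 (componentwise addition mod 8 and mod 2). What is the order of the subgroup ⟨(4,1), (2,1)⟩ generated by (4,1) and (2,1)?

8

|⟨(4,1)⟩| = 2 and |⟨(2,1)⟩| = 4, so |H| is a multiple of lcm(2, 4) = 4 and divides |G| = 16.
Closing under the operation: H = {(0,0), (0,1), (2,0), (2,1), (4,0), (4,1), (6,0), (6,1)}, so |H| = 8.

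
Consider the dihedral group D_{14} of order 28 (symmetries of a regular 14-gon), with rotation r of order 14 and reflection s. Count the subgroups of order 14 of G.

|G| = 28 and 14 | 28, so subgroups of order 14 are possible by Lagrange.
The subgroups of order 14 are: {e, r, r^2, r^3, r^4, r^5, r^6, r^7, r^8, r^9, r^10, r^11, r^12, r^13}; {e, r^2, r^4, r^6, r^8, r^10, r^12, s, r^2s, r^4s, r^6s, r^8s, r^10s, r^12s}; {e, r^2, r^4, r^6, r^8, r^10, r^12, rs, r^3s, r^5s, r^7s, r^9s, r^11s, r^13s}.
So G has 3 subgroups of order 14.

3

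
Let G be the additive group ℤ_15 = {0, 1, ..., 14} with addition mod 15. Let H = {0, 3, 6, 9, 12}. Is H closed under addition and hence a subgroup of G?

|H| = 5 divides |G| = 15, consistent with Lagrange.
H contains the identity, every element's inverse is in H, and H is closed under +: it is a subgroup.
In fact H = ⟨3⟩.

Yes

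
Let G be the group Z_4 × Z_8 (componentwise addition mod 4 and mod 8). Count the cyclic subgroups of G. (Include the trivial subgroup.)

14

Each element a generates a cyclic subgroup ⟨a⟩; distinct elements may generate the same one (a cyclic group of order d has φ(d) generators).
Cyclic subgroups by order — order 1: 1; order 2: 3; order 4: 6; order 8: 4.
Total: 14.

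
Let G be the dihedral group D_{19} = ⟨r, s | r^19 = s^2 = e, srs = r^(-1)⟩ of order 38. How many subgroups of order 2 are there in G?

|G| = 38 and 2 | 38, so subgroups of order 2 are possible by Lagrange.
The subgroups of order 2 are: {e, r^10s}; {e, r^11s}; {e, r^12s}; {e, r^13s}; … (19 in all).
So G has 19 subgroups of order 2.

19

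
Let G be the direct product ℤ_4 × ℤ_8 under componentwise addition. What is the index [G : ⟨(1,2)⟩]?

|⟨(1,2)⟩| = 4 and |G| = 32.
By Lagrange, [G : H] = |G|/|H| = 32/4 = 8.

8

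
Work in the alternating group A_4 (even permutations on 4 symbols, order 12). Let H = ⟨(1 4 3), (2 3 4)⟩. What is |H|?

|⟨(1 4 3)⟩| = 3 and |⟨(2 3 4)⟩| = 3, so |H| is a multiple of lcm(3, 3) = 3 and divides |G| = 12.
Closing {(1 4 3), (2 3 4)} under the group operation gives all of G, so |H| = 12.

12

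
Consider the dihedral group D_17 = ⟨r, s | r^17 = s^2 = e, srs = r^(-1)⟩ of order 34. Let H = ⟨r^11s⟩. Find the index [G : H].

17

|⟨r^11s⟩| = 2 and |G| = 34.
By Lagrange, [G : H] = |G|/|H| = 34/2 = 17.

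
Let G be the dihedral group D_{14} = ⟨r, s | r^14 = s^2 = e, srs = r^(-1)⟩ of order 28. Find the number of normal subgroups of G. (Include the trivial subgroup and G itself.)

7

G has 28 subgroups. Checking conjugation-invariance by order — order 1: 1/1 normal; order 2: 1/15 normal; order 4: 0/7 normal; order 7: 1/1 normal; order 14: 3/3 normal; order 28: 1/1 normal.
Total normal subgroups: 7.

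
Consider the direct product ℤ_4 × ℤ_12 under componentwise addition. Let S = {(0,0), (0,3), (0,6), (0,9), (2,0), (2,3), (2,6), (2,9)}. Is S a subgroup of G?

|S| = 8 divides |G| = 48, consistent with Lagrange.
S contains the identity, every element's inverse is in S, and S is closed under +: it is a subgroup.

Yes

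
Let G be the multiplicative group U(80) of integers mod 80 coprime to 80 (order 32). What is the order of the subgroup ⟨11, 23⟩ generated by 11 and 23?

|⟨11⟩| = 4 and |⟨23⟩| = 4, so |H| is a multiple of lcm(4, 4) = 4 and divides |G| = 32.
Closing under the operation: H = {1, 7, 9, 11, 13, 19, 23, 37, 41, 47, 49, 51, 53, 59, 63, 77}, so |H| = 16.

16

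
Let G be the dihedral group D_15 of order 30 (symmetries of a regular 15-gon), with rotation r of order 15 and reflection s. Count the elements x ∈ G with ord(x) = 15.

The elements of order 15 are: r, r^2, r^4, r^7, r^8, r^11, r^13, r^14.
That's 8.

8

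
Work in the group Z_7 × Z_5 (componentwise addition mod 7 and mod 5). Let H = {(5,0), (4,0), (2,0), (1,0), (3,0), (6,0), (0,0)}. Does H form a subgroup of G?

|H| = 7 divides |G| = 35, consistent with Lagrange.
H contains the identity, every element's inverse is in H, and H is closed under +: it is a subgroup.
In fact H = ⟨(4,0)⟩.

Yes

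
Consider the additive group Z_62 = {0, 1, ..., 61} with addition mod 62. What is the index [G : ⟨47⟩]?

1

|⟨47⟩| = 62 and |G| = 62.
By Lagrange, [G : H] = |G|/|H| = 62/62 = 1.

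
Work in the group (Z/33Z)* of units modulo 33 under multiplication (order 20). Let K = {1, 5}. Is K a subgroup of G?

5 ∈ K but its inverse 20 ∉ K, so K is not a subgroup.

No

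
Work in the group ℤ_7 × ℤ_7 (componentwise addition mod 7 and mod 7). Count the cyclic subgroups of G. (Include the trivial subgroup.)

9

Group the elements of G by the cyclic subgroup they generate; each cyclic subgroup of order d accounts for φ(d) elements.
Cyclic subgroups by order — order 1: 1; order 7: 8.
Total: 9.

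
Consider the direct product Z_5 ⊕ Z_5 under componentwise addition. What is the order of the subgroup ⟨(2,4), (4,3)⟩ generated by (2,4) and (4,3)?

5

|⟨(2,4)⟩| = 5 and |⟨(4,3)⟩| = 5, so |H| is a multiple of lcm(5, 5) = 5 and divides |G| = 25.
Closing under the operation: H = {(0,0), (1,2), (2,4), (3,1), (4,3)}, so |H| = 5.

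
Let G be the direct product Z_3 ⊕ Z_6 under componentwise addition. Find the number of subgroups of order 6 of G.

|G| = 18 and 6 | 18, so subgroups of order 6 are possible by Lagrange.
The subgroups of order 6 are: {(0,0), (0,1), (0,2), (0,3), (0,4), (0,5)}; {(0,0), (0,3), (1,0), (1,3), (2,0), (2,3)}; {(0,0), (0,3), (1,1), (1,4), (2,2), (2,5)}; {(0,0), (0,3), (1,2), (1,5), (2,1), (2,4)}.
So G has 4 subgroups of order 6.

4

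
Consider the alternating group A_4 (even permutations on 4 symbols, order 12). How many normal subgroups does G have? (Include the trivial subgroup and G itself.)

G has 10 subgroups. Checking conjugation-invariance by order — order 1: 1/1 normal; order 2: 0/3 normal; order 3: 0/4 normal; order 4: 1/1 normal; order 12: 1/1 normal.
Total normal subgroups: 3.

3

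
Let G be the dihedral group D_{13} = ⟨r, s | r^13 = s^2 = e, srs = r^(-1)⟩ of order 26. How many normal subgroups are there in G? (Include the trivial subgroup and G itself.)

3

G has 16 subgroups. Checking conjugation-invariance by order — order 1: 1/1 normal; order 2: 0/13 normal; order 13: 1/1 normal; order 26: 1/1 normal.
Total normal subgroups: 3.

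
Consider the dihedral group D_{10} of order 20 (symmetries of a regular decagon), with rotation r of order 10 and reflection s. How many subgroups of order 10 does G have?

3

|G| = 20 and 10 | 20, so subgroups of order 10 are possible by Lagrange.
The subgroups of order 10 are: {e, r, r^2, r^3, r^4, r^5, r^6, r^7, r^8, r^9}; {e, r^2, r^4, r^6, r^8, s, r^2s, r^4s, r^6s, r^8s}; {e, r^2, r^4, r^6, r^8, rs, r^3s, r^5s, r^7s, r^9s}.
So G has 3 subgroups of order 10.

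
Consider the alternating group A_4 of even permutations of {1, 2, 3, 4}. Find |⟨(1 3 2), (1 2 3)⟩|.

|⟨(1 3 2)⟩| = 3 and |⟨(1 2 3)⟩| = 3, so |H| is a multiple of lcm(3, 3) = 3 and divides |G| = 12.
Closing under the operation: H = {e, (1 2 3), (1 3 2)}, so |H| = 3.

3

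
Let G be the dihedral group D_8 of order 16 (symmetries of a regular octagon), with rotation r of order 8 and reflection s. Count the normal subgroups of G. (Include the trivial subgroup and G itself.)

G has 19 subgroups. Checking conjugation-invariance by order — order 1: 1/1 normal; order 2: 1/9 normal; order 4: 1/5 normal; order 8: 3/3 normal; order 16: 1/1 normal.
Total normal subgroups: 7.

7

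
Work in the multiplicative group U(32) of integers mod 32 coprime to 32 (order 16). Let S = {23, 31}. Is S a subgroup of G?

The identity 1 ∉ S, so S is not a subgroup.

No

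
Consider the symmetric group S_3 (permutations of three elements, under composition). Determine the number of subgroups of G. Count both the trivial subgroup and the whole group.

|G| = 6, so by Lagrange every subgroup order divides 6. Divisors: 1, 2, 3, 6.
Subgroups by order — order 1: 1; order 2: 3; order 3: 1; order 6: 1.
Total: 1 + 3 + 1 + 1 = 6.

6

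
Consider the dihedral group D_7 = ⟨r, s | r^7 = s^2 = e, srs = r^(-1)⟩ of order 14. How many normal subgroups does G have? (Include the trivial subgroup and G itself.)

G has 10 subgroups. Checking conjugation-invariance by order — order 1: 1/1 normal; order 2: 0/7 normal; order 7: 1/1 normal; order 14: 1/1 normal.
Total normal subgroups: 3.

3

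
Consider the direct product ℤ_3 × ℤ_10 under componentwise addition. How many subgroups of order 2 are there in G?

1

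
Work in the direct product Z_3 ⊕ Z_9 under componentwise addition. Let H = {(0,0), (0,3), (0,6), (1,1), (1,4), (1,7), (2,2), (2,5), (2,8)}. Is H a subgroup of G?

|H| = 9 divides |G| = 27, consistent with Lagrange.
H contains the identity, every element's inverse is in H, and H is closed under +: it is a subgroup.
In fact H = ⟨(1,1)⟩.

Yes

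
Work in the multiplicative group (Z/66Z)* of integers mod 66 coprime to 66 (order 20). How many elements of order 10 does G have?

12

Enumerating element orders in G gives 12 elements of order 10.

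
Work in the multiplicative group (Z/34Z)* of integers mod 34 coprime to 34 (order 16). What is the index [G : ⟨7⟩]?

|⟨7⟩| = 16 and |G| = 16.
By Lagrange, [G : H] = |G|/|H| = 16/16 = 1.

1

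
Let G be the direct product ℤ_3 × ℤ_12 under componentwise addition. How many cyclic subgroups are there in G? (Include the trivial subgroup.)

A cyclic subgroup of order d is generated by each of its φ(d) elements of order d, so the cyclic subgroups of order d number (#elements of order d)/φ(d).
Cyclic subgroups by order — order 1: 1; order 2: 1; order 3: 4; order 4: 1; order 6: 4; order 12: 4.
Total: 15.

15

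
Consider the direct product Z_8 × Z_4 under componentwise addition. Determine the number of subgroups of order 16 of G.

|G| = 32 and 16 | 32, so subgroups of order 16 are possible by Lagrange.
The subgroups of order 16 are: {(0,0), (0,1), (0,2), (0,3), (2,0), (2,1), (2,2), (2,3), (4,0), (4,1), (4,2), (4,3), (6,0), (6,1), (6,2), (6,3)}; {(0,0), (0,2), (1,0), (1,2), (2,0), (2,2), (3,0), (3,2), (4,0), (4,2), (5,0), (5,2), (6,0), (6,2), (7,0), (7,2)}; {(0,0), (0,2), (1,1), (1,3), (2,0), (2,2), (3,1), (3,3), (4,0), (4,2), (5,1), (5,3), (6,0), (6,2), (7,1), (7,3)}.
So G has 3 subgroups of order 16.

3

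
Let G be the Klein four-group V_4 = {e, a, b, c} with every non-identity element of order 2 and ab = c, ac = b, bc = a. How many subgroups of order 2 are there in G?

3

|G| = 4 and 2 | 4, so subgroups of order 2 are possible by Lagrange.
The subgroups of order 2 are: {e, a}; {e, b}; {e, c}.
So G has 3 subgroups of order 2.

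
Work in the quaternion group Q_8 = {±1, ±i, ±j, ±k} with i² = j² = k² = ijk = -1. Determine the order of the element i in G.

Computing powers of i: the smallest k with (i)^k = e is k = 4.

4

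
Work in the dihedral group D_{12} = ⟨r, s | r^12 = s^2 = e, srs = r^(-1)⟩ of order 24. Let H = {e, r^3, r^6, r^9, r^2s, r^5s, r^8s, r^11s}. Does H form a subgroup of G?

|H| = 8 divides |G| = 24, consistent with Lagrange.
H contains the identity, every element's inverse is in H, and H is closed under ·: it is a subgroup.

Yes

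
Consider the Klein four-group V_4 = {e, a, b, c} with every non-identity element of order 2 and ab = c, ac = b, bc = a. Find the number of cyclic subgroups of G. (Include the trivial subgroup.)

Group the elements of G by the cyclic subgroup they generate; each cyclic subgroup of order d accounts for φ(d) elements.
Cyclic subgroups by order — order 1: 1; order 2: 3.
Total: 4.

4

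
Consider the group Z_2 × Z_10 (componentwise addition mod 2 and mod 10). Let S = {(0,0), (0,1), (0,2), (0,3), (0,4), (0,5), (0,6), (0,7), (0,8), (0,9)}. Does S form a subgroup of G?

|S| = 10 divides |G| = 20, consistent with Lagrange.
S contains the identity, every element's inverse is in S, and S is closed under +: it is a subgroup.
In fact S = ⟨(0,1)⟩.

Yes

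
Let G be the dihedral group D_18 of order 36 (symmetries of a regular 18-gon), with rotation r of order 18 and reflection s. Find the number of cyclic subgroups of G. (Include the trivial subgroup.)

Group the elements of G by the cyclic subgroup they generate; each cyclic subgroup of order d accounts for φ(d) elements.
Cyclic subgroups by order — order 1: 1; order 2: 19; order 3: 1; order 6: 1; order 9: 1; order 18: 1.
Total: 24.

24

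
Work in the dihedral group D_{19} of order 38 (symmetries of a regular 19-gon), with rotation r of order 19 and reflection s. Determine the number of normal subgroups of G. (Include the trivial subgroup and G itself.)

3

G has 22 subgroups. Checking conjugation-invariance by order — order 1: 1/1 normal; order 2: 0/19 normal; order 19: 1/1 normal; order 38: 1/1 normal.
Total normal subgroups: 3.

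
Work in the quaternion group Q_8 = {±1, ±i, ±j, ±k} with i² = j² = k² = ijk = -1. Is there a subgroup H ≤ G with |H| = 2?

2 | 8. A subgroup of order 2 is {1, -1}.

Yes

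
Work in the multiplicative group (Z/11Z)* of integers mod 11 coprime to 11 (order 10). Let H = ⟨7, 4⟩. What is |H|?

10

|⟨7⟩| = 10 and |⟨4⟩| = 5, so |H| is a multiple of lcm(10, 5) = 10 and divides |G| = 10.
Closing {7, 4} under the group operation gives all of G, so |H| = 10.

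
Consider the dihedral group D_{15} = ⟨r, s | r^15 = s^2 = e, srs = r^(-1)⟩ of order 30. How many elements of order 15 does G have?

8

The elements of order 15 are: r, r^2, r^4, r^7, r^8, r^11, r^13, r^14.
That's 8.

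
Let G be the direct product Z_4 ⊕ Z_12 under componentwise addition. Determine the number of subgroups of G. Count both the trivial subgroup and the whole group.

|G| = 48, so by Lagrange every subgroup order divides 48. Divisors: 1, 2, 3, 4, 6, 8, 12, 16, 24, 48.
Subgroups by order — order 1: 1; order 2: 3; order 3: 1; order 4: 7; order 6: 3; order 8: 3; order 12: 7; order 16: 1; order 24: 3; order 48: 1.
Total: 1 + 3 + 1 + 7 + 3 + 3 + 7 + 1 + 3 + 1 = 30.

30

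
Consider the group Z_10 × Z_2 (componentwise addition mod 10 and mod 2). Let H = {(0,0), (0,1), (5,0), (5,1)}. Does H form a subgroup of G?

|H| = 4 divides |G| = 20, consistent with Lagrange.
H contains the identity, every element's inverse is in H, and H is closed under +: it is a subgroup.

Yes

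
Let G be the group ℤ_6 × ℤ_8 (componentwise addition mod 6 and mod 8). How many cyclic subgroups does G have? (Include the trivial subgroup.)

Each element a generates a cyclic subgroup ⟨a⟩; distinct elements may generate the same one (a cyclic group of order d has φ(d) generators).
Cyclic subgroups by order — order 1: 1; order 2: 3; order 3: 1; order 4: 2; order 6: 3; order 8: 2; order 12: 2; order 24: 2.
Total: 16.

16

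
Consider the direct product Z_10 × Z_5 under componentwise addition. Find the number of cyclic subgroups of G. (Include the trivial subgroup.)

14

Group the elements of G by the cyclic subgroup they generate; each cyclic subgroup of order d accounts for φ(d) elements.
Cyclic subgroups by order — order 1: 1; order 2: 1; order 5: 6; order 10: 6.
Total: 14.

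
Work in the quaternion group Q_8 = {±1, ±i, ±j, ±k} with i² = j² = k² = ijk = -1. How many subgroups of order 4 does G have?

|G| = 8 and 4 | 8, so subgroups of order 4 are possible by Lagrange.
The subgroups of order 4 are: {1, -1, i, -i}; {1, -1, j, -j}; {1, -1, k, -k}.
So G has 3 subgroups of order 4.

3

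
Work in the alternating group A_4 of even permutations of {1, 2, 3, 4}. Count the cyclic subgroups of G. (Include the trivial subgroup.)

8

Each element a generates a cyclic subgroup ⟨a⟩; distinct elements may generate the same one (a cyclic group of order d has φ(d) generators).
Cyclic subgroups by order — order 1: 1; order 2: 3; order 3: 4.
Total: 8.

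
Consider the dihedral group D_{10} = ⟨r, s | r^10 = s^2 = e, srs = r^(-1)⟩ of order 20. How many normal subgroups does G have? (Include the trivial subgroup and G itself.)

7

G has 22 subgroups. Checking conjugation-invariance by order — order 1: 1/1 normal; order 2: 1/11 normal; order 4: 0/5 normal; order 5: 1/1 normal; order 10: 3/3 normal; order 20: 1/1 normal.
Total normal subgroups: 7.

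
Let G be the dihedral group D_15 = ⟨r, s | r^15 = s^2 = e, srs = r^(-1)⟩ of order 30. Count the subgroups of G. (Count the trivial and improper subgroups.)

|G| = 30, so by Lagrange every subgroup order divides 30. Divisors: 1, 2, 3, 5, 6, 10, 15, 30.
Subgroups by order — order 1: 1; order 2: 15; order 3: 1; order 5: 1; order 6: 5; order 10: 3; order 15: 1; order 30: 1.
Total: 1 + 15 + 1 + 1 + 5 + 3 + 1 + 1 = 28.

28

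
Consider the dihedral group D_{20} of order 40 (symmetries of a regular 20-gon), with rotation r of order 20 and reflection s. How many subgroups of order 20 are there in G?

|G| = 40 and 20 | 40, so subgroups of order 20 are possible by Lagrange.
The subgroups of order 20 are: {e, r, r^2, r^3, r^4, r^5, r^6, r^7, r^8, r^9, r^10, r^11, r^12, r^13, r^14, r^15, r^16, r^17, r^18, r^19}; {e, r^2, r^4, r^6, r^8, r^10, r^12, r^14, r^16, r^18, s, r^2s, r^4s, r^6s, r^8s, r^10s, r^12s, r^14s, r^16s, r^18s}; {e, r^2, r^4, r^6, r^8, r^10, r^12, r^14, r^16, r^18, rs, r^3s, r^5s, r^7s, r^9s, r^11s, r^13s, r^15s, r^17s, r^19s}.
So G has 3 subgroups of order 20.

3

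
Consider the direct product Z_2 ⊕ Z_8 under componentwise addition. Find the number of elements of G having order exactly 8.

8

An element (a,b) has order lcm(ord(a), ord(b)); count pairs with lcm equal to 8.
Enumerating gives 8 such elements.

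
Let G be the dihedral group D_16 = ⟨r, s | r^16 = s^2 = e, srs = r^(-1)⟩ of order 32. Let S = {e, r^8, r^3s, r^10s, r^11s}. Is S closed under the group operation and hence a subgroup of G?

|S| = 5 does not divide |G| = 32, so by Lagrange S is not a subgroup.

No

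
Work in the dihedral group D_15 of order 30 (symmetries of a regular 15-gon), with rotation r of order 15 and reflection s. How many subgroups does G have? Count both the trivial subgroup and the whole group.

28

|G| = 30, so by Lagrange every subgroup order divides 30. Divisors: 1, 2, 3, 5, 6, 10, 15, 30.
Subgroups by order — order 1: 1; order 2: 15; order 3: 1; order 5: 1; order 6: 5; order 10: 3; order 15: 1; order 30: 1.
Total: 1 + 15 + 1 + 1 + 5 + 3 + 1 + 1 = 28.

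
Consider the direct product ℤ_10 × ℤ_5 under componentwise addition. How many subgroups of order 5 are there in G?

|G| = 50 and 5 | 50, so subgroups of order 5 are possible by Lagrange.
The subgroups of order 5 are: {(0,0), (0,1), (0,2), (0,3), (0,4)}; {(0,0), (2,0), (4,0), (6,0), (8,0)}; {(0,0), (2,1), (4,2), (6,3), (8,4)}; {(0,0), (2,2), (4,4), (6,1), (8,3)}; … (6 in all).
So G has 6 subgroups of order 5.

6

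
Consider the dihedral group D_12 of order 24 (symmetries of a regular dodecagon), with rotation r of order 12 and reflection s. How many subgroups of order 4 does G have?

7

|G| = 24 and 4 | 24, so subgroups of order 4 are possible by Lagrange.
The subgroups of order 4 are: {e, r^6, r^4s, r^10s}; {e, r^6, r^5s, r^11s}; {e, r^6, r^2s, r^8s}; {e, r^3, r^6, r^9}; … (7 in all).
So G has 7 subgroups of order 4.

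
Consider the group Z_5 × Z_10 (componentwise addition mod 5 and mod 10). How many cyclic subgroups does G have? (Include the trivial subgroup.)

14

Each element a generates a cyclic subgroup ⟨a⟩; distinct elements may generate the same one (a cyclic group of order d has φ(d) generators).
Cyclic subgroups by order — order 1: 1; order 2: 1; order 5: 6; order 10: 6.
Total: 14.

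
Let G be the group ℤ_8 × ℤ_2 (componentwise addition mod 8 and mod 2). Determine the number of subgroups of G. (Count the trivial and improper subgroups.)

|G| = 16, so by Lagrange every subgroup order divides 16. Divisors: 1, 2, 4, 8, 16.
Subgroups by order — order 1: 1; order 2: 3; order 4: 3; order 8: 3; order 16: 1.
Total: 1 + 3 + 3 + 3 + 1 = 11.

11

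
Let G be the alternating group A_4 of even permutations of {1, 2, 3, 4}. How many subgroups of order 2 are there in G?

|G| = 12 and 2 | 12, so subgroups of order 2 are possible by Lagrange.
The subgroups of order 2 are: {e, (1 2)(3 4)}; {e, (1 3)(2 4)}; {e, (1 4)(2 3)}.
So G has 3 subgroups of order 2.

3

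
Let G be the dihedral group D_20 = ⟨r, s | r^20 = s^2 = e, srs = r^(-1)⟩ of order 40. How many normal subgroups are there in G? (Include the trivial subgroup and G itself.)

G has 48 subgroups. Checking conjugation-invariance by order — order 1: 1/1 normal; order 2: 1/21 normal; order 4: 1/11 normal; order 5: 1/1 normal; order 8: 0/5 normal; order 10: 1/5 normal; order 20: 3/3 normal; order 40: 1/1 normal.
Total normal subgroups: 9.

9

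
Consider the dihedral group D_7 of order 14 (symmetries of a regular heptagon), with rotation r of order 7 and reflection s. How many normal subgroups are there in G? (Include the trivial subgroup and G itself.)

G has 10 subgroups. Checking conjugation-invariance by order — order 1: 1/1 normal; order 2: 0/7 normal; order 7: 1/1 normal; order 14: 1/1 normal.
Total normal subgroups: 3.

3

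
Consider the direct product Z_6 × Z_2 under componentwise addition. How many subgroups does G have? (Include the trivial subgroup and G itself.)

|G| = 12, so by Lagrange every subgroup order divides 12. Divisors: 1, 2, 3, 4, 6, 12.
Subgroups by order — order 1: 1; order 2: 3; order 3: 1; order 4: 1; order 6: 3; order 12: 1.
Total: 1 + 3 + 1 + 1 + 3 + 1 = 10.

10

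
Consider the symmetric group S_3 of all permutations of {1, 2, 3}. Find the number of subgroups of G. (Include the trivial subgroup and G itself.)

|G| = 6, so by Lagrange every subgroup order divides 6. Divisors: 1, 2, 3, 6.
Subgroups by order — order 1: 1; order 2: 3; order 3: 1; order 6: 1.
Total: 1 + 3 + 1 + 1 = 6.

6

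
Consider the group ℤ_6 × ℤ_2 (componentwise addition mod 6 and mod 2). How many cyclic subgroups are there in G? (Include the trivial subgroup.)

8

A cyclic subgroup of order d is generated by each of its φ(d) elements of order d, so the cyclic subgroups of order d number (#elements of order d)/φ(d).
Cyclic subgroups by order — order 1: 1; order 2: 3; order 3: 1; order 6: 3.
Total: 8.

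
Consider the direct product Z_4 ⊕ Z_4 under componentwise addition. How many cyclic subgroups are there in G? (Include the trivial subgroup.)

10

Group the elements of G by the cyclic subgroup they generate; each cyclic subgroup of order d accounts for φ(d) elements.
Cyclic subgroups by order — order 1: 1; order 2: 3; order 4: 6.
Total: 10.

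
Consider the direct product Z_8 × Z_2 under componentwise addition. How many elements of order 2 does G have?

3

An element (a,b) has order lcm(ord(a), ord(b)); count pairs with lcm equal to 2.
Enumerating gives 3 such elements.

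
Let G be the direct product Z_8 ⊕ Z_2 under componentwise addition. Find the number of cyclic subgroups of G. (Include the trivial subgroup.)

8

Group the elements of G by the cyclic subgroup they generate; each cyclic subgroup of order d accounts for φ(d) elements.
Cyclic subgroups by order — order 1: 1; order 2: 3; order 4: 2; order 8: 2.
Total: 8.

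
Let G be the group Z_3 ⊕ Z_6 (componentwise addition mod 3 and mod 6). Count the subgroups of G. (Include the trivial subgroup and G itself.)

|G| = 18, so by Lagrange every subgroup order divides 18. Divisors: 1, 2, 3, 6, 9, 18.
Subgroups by order — order 1: 1; order 2: 1; order 3: 4; order 6: 4; order 9: 1; order 18: 1.
Total: 1 + 1 + 4 + 4 + 1 + 1 = 12.

12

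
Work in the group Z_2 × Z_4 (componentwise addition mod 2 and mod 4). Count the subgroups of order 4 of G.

|G| = 8 and 4 | 8, so subgroups of order 4 are possible by Lagrange.
The subgroups of order 4 are: {(0,0), (0,1), (0,2), (0,3)}; {(0,0), (0,2), (1,0), (1,2)}; {(0,0), (0,2), (1,1), (1,3)}.
So G has 3 subgroups of order 4.

3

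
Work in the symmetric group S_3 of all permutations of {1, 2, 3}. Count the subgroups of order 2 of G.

3

|G| = 6 and 2 | 6, so subgroups of order 2 are possible by Lagrange.
The subgroups of order 2 are: {e, (1 2)}; {e, (1 3)}; {e, (2 3)}.
So G has 3 subgroups of order 2.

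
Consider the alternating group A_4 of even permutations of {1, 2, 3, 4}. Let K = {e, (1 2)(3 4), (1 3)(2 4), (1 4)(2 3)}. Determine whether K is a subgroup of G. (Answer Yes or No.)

Yes

|K| = 4 divides |G| = 12, consistent with Lagrange.
K contains the identity, every element's inverse is in K, and K is closed under ∘: it is a subgroup.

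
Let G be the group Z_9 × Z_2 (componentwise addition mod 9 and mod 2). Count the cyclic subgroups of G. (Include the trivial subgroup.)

Group the elements of G by the cyclic subgroup they generate; each cyclic subgroup of order d accounts for φ(d) elements.
Cyclic subgroups by order — order 1: 1; order 2: 1; order 3: 1; order 6: 1; order 9: 1; order 18: 1.
Total: 6.

6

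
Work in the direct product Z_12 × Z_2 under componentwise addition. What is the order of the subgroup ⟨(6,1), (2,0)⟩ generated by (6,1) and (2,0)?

|⟨(6,1)⟩| = 2 and |⟨(2,0)⟩| = 6, so |H| is a multiple of lcm(2, 6) = 6 and divides |G| = 24.
Closing under the operation: H = {(0,0), (0,1), (2,0), (2,1), (4,0), (4,1), (6,0), (6,1), (8,0), (8,1), (10,0), (10,1)}, so |H| = 12.

12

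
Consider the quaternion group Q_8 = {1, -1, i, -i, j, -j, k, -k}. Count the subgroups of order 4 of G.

3

|G| = 8 and 4 | 8, so subgroups of order 4 are possible by Lagrange.
The subgroups of order 4 are: {1, -1, i, -i}; {1, -1, j, -j}; {1, -1, k, -k}.
So G has 3 subgroups of order 4.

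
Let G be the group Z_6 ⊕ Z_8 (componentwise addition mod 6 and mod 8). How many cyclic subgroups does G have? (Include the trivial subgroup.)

16

Group the elements of G by the cyclic subgroup they generate; each cyclic subgroup of order d accounts for φ(d) elements.
Cyclic subgroups by order — order 1: 1; order 2: 3; order 3: 1; order 4: 2; order 6: 3; order 8: 2; order 12: 2; order 24: 2.
Total: 16.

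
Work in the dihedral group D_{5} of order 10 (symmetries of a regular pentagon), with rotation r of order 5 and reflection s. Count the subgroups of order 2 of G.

5

|G| = 10 and 2 | 10, so subgroups of order 2 are possible by Lagrange.
The subgroups of order 2 are: {e, r^2s}; {e, r^3s}; {e, r^4s}; {e, rs}; … (5 in all).
So G has 5 subgroups of order 2.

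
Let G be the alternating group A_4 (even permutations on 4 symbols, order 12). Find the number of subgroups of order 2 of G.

3

|G| = 12 and 2 | 12, so subgroups of order 2 are possible by Lagrange.
The subgroups of order 2 are: {e, (1 2)(3 4)}; {e, (1 3)(2 4)}; {e, (1 4)(2 3)}.
So G has 3 subgroups of order 2.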